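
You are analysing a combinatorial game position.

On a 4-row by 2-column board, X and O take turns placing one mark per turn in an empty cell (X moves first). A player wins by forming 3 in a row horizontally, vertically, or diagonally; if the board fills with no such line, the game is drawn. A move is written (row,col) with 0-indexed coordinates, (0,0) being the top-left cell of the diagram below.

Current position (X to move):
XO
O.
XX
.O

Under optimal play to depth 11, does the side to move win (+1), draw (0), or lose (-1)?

value(XO/O./XX/.O, X) = 0

ply 1, X at XO/O./XX/.O | (1,1)=+0→XO/OX/XX/.O*; (3,0)=+0→XO/O./XX/XO
ply 2, O at XO/OX/XX/.O | (3,0)=+0→XO/OX/XX/OO*
ply 3: XO/OX/XX/OO is terminal +0 (X); from XO/O./XX/.O depth 11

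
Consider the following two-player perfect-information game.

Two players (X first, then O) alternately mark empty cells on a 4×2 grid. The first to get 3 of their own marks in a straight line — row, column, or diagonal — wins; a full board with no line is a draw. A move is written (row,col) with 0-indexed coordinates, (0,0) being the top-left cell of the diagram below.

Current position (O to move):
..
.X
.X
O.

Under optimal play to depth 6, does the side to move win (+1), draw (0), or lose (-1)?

p1 O@[../.X/.X/O.]: (0,0)[O./.X/.X/O.]-1* (0,1)[.O/.X/.X/O.]-1 (1,0)[../OX/.X/O.]-1 (2,0)[../.X/OX/O.]-1 (3,1)[../.X/.X/OO]-1
p2 X@[O./.X/.X/O.]: (0,1)[OX/.X/.X/O.]+1* (1,0)[O./XX/.X/O.]+1 (2,0)[O./.X/XX/O.]+1 (3,1)[O./.X/.X/OX]+1
p3 O@[OX/.X/.X/O.] terminal -1; root [../.X/.X/O.] d6

value(../.X/.X/O., O) = -1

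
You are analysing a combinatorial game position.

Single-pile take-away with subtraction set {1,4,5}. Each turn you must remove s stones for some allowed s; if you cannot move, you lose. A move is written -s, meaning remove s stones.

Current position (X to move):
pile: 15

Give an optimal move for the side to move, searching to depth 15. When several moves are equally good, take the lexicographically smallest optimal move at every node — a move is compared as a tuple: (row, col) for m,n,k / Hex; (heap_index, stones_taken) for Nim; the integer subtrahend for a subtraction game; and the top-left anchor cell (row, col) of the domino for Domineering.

ply 1, X at 15 | -1=-1→14; -4=-1→11; -5=+1→10*
ply 2, O at 10 | -1=-1→9*; -4=-1→6; -5=-1→5
ply 3, X at 9 | -1=+1→8*; -4=-1→5; -5=-1→4
ply 4, O at 8 | -1=-1→7*; -4=-1→4; -5=-1→3
ply 5, X at 7 | -1=-1→6; -4=-1→3; -5=+1→2*
ply 6, O at 2 | -1=-1→1*
ply 7, X at 1 | -1=+1→0*
ply 8: 0 is terminal -1 (O); from 15 depth 15

X's best at [15]: -5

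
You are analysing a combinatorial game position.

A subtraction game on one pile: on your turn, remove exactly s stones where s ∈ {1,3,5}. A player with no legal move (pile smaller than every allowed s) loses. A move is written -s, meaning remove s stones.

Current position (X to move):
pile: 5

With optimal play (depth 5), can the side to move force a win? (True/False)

X winning at [5]: True

ply 1, X at 5 | -1=+1→4*; -3=+1→2; -5=+1→0
ply 2, O at 4 | -1=-1→3*; -3=-1→1
ply 3, X at 3 | -1=+1→2*; -3=+1→0
ply 4, O at 2 | -1=-1→1*
ply 5, X at 1 | -1=+1→0*
ply 6: 0 is terminal -1 (O); from 5 depth 5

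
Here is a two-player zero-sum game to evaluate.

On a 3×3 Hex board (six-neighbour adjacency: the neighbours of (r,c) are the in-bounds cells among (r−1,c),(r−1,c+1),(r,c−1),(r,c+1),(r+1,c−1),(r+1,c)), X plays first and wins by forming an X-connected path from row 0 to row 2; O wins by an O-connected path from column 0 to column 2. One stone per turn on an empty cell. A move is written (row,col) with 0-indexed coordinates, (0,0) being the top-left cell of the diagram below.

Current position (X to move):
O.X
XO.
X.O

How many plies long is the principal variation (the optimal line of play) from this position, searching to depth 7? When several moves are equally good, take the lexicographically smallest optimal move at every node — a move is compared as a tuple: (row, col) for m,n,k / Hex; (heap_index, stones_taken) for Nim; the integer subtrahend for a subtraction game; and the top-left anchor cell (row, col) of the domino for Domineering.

PV length from [O.X/XO./X.O]: 1 ply

[O.X/XO./X.O] X move#1: (0,1):+1/OXX/XO./X.O*, (1,2):+1/O.X/XOX/X.O, (2,1):+1/O.X/XO./XXO
[OXX/XO./X.O] end (terminal -1, O#2); searched O.X/XO./X.O to 7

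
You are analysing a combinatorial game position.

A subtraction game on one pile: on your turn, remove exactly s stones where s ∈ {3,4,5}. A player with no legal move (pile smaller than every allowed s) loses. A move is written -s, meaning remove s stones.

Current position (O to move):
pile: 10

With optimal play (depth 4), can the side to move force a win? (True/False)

p1 O@[10]: -3[7]-1* -4[6]-1 -5[5]-1
p2 X@[7]: -3[4]-1 -4[3]-1 -5[2]+1*
p3 O@[2] terminal -1; root [10] d4

O winning at [10]: False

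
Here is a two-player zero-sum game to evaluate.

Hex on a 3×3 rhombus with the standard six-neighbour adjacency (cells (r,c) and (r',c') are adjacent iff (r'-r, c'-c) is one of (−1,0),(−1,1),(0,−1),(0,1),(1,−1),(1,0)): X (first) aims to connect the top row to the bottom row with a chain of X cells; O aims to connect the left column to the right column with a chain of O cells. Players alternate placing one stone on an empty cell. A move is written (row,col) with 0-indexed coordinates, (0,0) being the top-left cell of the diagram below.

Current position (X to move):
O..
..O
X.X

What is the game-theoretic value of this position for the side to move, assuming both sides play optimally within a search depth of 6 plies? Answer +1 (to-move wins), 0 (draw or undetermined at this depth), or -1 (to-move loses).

value(O../..O/X.X, X) = +1

[O../..O/X.X] X move#1: (0,1):+1/OX./..O/X.X*, (0,2):-1/O.X/..O/X.X, (1,0):-1/O../X.O/X.X, (1,1):+1/O../.XO/X.X, (2,1):-1/O../..O/XXX
[OX./..O/X.X] O move#2: (0,2):-1/OXO/..O/X.X*, (1,0):-1/OX./O.O/X.X, (1,1):-1/OX./.OO/X.X, (2,1):-1/OX./..O/XOX
[OXO/..O/X.X] X move#3: (1,0):+1/OXO/X.O/X.X*, (1,1):+1/OXO/.XO/X.X, (2,1):+1/OXO/..O/XXX
[OXO/X.O/X.X] end (terminal -1, O#4); searched O../..O/X.X to 6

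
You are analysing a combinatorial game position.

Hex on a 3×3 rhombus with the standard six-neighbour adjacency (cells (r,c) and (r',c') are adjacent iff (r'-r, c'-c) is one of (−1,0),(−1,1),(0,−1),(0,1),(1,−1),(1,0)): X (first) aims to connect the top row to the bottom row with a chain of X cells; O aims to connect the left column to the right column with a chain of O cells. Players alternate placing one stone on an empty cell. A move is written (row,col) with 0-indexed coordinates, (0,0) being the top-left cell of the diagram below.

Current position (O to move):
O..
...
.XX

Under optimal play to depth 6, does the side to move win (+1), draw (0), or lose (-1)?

p1 O@[O../.../.XX]: (0,1)[OO./.../.XX]-1 (0,2)[O.O/.../.XX]+1* (1,0)[O../O../.XX]-1 (1,1)[O../.O./.XX]+1 (1,2)[O../..O/.XX]-1 (2,0)[O../.../OXX]-1
p2 X@[O.O/.../.XX]: (0,1)[OXO/.../.XX]-1* (1,0)[O.O/X../.XX]-1 (1,1)[O.O/.X./.XX]-1 (1,2)[O.O/..X/.XX]-1 (2,0)[O.O/.../XXX]-1
p3 O@[OXO/.../.XX]: (1,0)[OXO/O../.XX]-1 (1,1)[OXO/.O./.XX]+1* (1,2)[OXO/..O/.XX]-1 (2,0)[OXO/.../OXX]-1
p4 X@[OXO/.O./.XX]: (1,0)[OXO/XO./.XX]-1* (1,2)[OXO/.OX/.XX]-1 (2,0)[OXO/.O./XXX]-1
p5 O@[OXO/XO./.XX]: (1,2)[OXO/XOO/.XX]-1 (2,0)[OXO/XO./OXX]+1*
p6 X@[OXO/XO./OXX] terminal -1; root [O../.../.XX] d6

value(O../.../.XX, O) = +1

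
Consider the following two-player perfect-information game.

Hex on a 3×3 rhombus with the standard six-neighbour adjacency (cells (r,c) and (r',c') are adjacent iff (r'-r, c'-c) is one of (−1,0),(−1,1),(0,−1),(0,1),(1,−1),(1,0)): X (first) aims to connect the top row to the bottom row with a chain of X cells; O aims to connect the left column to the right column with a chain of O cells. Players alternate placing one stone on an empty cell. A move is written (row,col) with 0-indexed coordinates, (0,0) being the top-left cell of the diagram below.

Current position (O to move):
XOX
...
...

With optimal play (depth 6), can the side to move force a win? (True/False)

p1 O@[XOX/.../...]: (1,0)[XOX/O../...]-1* (1,1)[XOX/.O./...]-1 (1,2)[XOX/..O/...]-1 (2,0)[XOX/.../O..]-1 (2,1)[XOX/.../.O.]-1 (2,2)[XOX/.../..O]-1
p2 X@[XOX/O../...]: (1,1)[XOX/OX./...]+1* (1,2)[XOX/O.X/...]+1 (2,0)[XOX/O../X..]+1 (2,1)[XOX/O../.X.]+1 (2,2)[XOX/O../..X]+1
p3 O@[XOX/OX./...]: (1,2)[XOX/OXO/...]-1* (2,0)[XOX/OX./O..]-1 (2,1)[XOX/OX./.O.]-1 (2,2)[XOX/OX./..O]-1
p4 X@[XOX/OXO/...]: (2,0)[XOX/OXO/X..]+1* (2,1)[XOX/OXO/.X.]+1 (2,2)[XOX/OXO/..X]+1
p5 O@[XOX/OXO/X..] terminal -1; root [XOX/.../...] d6

O winning at [XOX/.../...]: False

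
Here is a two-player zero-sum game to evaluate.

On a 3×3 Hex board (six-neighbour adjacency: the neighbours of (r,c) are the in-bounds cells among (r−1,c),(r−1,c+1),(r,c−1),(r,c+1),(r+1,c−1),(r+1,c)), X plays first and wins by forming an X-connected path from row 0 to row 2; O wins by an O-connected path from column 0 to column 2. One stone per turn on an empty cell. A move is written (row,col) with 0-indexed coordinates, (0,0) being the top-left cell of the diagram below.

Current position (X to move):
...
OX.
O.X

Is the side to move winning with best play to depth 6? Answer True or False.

X winning at [.../OX./O.X]: True

p1 X@[.../OX./O.X]: (0,0)[X../OX./O.X]+1* (0,1)[.X./OX./O.X]+1 (0,2)[..X/OX./O.X]+1 (1,2)[.../OXX/O.X]+1 (2,1)[.../OX./OXX]+1
p2 O@[X../OX./O.X]: (0,1)[XO./OX./O.X]-1* (0,2)[X.O/OX./O.X]-1 (1,2)[X../OXO/O.X]-1 (2,1)[X../OX./OOX]-1
p3 X@[XO./OX./O.X]: (0,2)[XOX/OX./O.X]+1* (1,2)[XO./OXX/O.X]-1 (2,1)[XO./OX./OXX]-1
p4 O@[XOX/OX./O.X]: (1,2)[XOX/OXO/O.X]-1* (2,1)[XOX/OX./OOX]-1
p5 X@[XOX/OXO/O.X]: (2,1)[XOX/OXO/OXX]+1*
p6 O@[XOX/OXO/OXX] terminal -1; root [.../OX./O.X] d6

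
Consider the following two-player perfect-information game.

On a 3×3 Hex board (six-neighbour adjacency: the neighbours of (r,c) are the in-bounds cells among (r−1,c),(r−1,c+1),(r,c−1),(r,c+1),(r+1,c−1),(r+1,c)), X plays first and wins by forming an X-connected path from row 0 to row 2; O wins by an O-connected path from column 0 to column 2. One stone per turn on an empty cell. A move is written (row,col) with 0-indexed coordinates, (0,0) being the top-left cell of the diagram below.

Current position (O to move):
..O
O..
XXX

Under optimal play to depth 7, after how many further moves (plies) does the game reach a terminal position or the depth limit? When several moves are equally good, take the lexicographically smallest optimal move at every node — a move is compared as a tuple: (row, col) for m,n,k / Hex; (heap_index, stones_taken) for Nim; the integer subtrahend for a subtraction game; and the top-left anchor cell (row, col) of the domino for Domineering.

ply 1, O at ..O/O../XXX | (0,0)=+1→O.O/O../XXX*; (0,1)=+1→.OO/O../XXX; (1,1)=+1→..O/OO./XXX; (1,2)=+1→..O/O.O/XXX
ply 2, X at O.O/O../XXX | (0,1)=-1→OXO/O../XXX*; (1,1)=-1→O.O/OX./XXX; (1,2)=-1→O.O/O.X/XXX
ply 3, O at OXO/O../XXX | (1,1)=+1→OXO/OO./XXX*; (1,2)=-1→OXO/O.O/XXX
ply 4: OXO/OO./XXX is terminal -1 (X); from ..O/O../XXX depth 7

PV length from [..O/O../XXX]: 3 plies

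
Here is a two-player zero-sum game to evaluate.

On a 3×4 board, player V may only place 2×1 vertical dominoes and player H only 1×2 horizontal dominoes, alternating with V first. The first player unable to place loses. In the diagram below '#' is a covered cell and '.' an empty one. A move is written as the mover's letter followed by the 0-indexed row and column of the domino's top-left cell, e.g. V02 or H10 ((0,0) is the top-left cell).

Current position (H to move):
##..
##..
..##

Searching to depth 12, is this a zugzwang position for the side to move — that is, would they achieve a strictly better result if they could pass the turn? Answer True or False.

ply 1, H at ##../##../..## | H02=+1→####/##../..##*; H12=+1→##../####/..##; H20=-1→##../##../####
ply 2: ####/##../..## is terminal -1 (V); from ##../##../..## depth 12
if H skipped the turn, V would face:
~ ply 1, V at ##../##../..## | V02=+1→###./###./..##*; V03=+1→##.#/##.#/..##
~ ply 2, H at ###./###./..## | H20=-1→###./###./####*
~ ply 3, V at ###./###./#### | V03=+1→####/####/####*
~ ply 4: ####/####/#### is terminal -1 (H); from ##../##../..## depth 12
compare (H): move=+1 vs pass=-1

zugzwang(##../##../..##, H) = False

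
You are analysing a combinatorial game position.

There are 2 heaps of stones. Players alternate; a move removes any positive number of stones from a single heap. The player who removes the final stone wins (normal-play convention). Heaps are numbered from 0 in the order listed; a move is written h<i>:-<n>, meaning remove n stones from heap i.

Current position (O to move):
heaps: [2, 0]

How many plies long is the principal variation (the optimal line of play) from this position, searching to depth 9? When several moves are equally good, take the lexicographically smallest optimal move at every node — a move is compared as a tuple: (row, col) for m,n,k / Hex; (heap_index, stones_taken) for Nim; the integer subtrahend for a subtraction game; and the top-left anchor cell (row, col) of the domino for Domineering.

PV length from [(2,0)]: 1 ply

ply 1, O at (2,0) | h0:-1=-1→(1,0); h0:-2=+1→(0,0)*
ply 2: (0,0) is terminal -1 (X); from (2,0) depth 9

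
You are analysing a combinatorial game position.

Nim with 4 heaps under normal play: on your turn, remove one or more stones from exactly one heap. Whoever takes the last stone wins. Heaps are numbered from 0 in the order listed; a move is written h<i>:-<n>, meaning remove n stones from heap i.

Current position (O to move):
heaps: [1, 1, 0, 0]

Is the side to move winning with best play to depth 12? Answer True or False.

[(1,1,0,0)] O move#1: h0:-1:-1/(0,1,0,0)*, h1:-1:-1/(1,0,0,0)
[(0,1,0,0)] X move#2: h1:-1:+1/(0,0,0,0)*
[(0,0,0,0)] end (terminal -1, O#3); searched (1,1,0,0) to 12

O winning at [(1,1,0,0)]: False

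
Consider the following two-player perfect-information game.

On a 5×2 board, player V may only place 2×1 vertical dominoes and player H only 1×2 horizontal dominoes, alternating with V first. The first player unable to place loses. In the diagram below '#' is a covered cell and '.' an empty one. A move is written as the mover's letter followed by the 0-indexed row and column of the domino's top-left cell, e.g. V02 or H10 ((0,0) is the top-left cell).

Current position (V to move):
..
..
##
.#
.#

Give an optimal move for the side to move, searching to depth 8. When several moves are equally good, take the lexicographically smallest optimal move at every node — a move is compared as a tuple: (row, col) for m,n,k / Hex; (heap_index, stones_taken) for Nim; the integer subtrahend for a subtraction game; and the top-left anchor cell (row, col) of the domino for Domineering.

V's best at [../../##/.#/.#]: V00

[../../##/.#/.#] V move#1: V00:+1/#./#./##/.#/.#*, V01:+1/.#/.#/##/.#/.#, V30:-1/../../##/##/##
[#./#./##/.#/.#] end (terminal -1, H#2); searched ../../##/.#/.# to 8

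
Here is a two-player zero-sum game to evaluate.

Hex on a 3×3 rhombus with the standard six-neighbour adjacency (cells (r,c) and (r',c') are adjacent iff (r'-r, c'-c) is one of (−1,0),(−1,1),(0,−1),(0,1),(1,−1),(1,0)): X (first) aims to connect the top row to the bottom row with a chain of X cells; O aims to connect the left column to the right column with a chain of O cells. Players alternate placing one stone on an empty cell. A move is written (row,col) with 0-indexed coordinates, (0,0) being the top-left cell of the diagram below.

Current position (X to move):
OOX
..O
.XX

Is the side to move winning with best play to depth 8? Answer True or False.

X winning at [OOX/..O/.XX]: True

ply 1, X at OOX/..O/.XX | (1,0)=-1→OOX/X.O/.XX; (1,1)=+1→OOX/.XO/.XX*; (2,0)=-1→OOX/..O/XXX
ply 2: OOX/.XO/.XX is terminal -1 (O); from OOX/..O/.XX depth 8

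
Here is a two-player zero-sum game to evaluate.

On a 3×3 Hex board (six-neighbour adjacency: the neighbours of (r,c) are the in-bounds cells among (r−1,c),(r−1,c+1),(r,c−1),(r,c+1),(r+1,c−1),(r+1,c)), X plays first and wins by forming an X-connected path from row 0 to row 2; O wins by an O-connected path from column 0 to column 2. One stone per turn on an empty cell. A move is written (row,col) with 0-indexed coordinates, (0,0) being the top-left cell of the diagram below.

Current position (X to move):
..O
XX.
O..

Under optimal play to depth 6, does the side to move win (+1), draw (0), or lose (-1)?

[..O/XX./O..] X move#1: (0,0):-1/X.O/XX./O.., (0,1):-1/.XO/XX./O.., (1,2):+1/..O/XXX/O..*, (2,1):+1/..O/XX./OX., (2,2):+1/..O/XX./O.X
[..O/XXX/O..] O move#2: (0,0):-1/O.O/XXX/O..*, (0,1):-1/.OO/XXX/O.., (2,1):-1/..O/XXX/OO., (2,2):-1/..O/XXX/O.O
[O.O/XXX/O..] X move#3: (0,1):+1/OXO/XXX/O..*, (2,1):-1/O.O/XXX/OX., (2,2):-1/O.O/XXX/O.X
[OXO/XXX/O..] O move#4: (2,1):-1/OXO/XXX/OO.*, (2,2):-1/OXO/XXX/O.O
[OXO/XXX/OO.] X move#5: (2,2):+1/OXO/XXX/OOX*
[OXO/XXX/OOX] end (terminal -1, O#6); searched ..O/XX./O.. to 6

value(..O/XX./O.., X) = +1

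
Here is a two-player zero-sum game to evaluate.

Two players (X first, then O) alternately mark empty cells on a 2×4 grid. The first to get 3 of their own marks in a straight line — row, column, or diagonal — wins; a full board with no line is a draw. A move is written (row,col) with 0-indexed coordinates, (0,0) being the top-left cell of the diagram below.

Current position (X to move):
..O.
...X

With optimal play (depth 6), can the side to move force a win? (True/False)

[..O./...X] X move#1: (0,0):+0/X.O./...X*, (0,1):+0/.XO./...X, (0,3):+0/..OX/...X, (1,0):-1/..O./X..X, (1,1):+0/..O./.X.X, (1,2):+0/..O./..XX
[X.O./...X] O move#2: (0,1):+0/XOO./...X*, (0,3):+0/X.OO/...X, (1,0):+0/X.O./O..X, (1,1):+0/X.O./.O.X, (1,2):+0/X.O./..OX
[XOO./...X] X move#3: (0,3):+0/XOOX/...X*, (1,0):-1/XOO./X..X, (1,1):-1/XOO./.X.X, (1,2):-1/XOO./..XX
[XOOX/...X] O move#4: (1,0):+0/XOOX/O..X*, (1,1):+0/XOOX/.O.X, (1,2):+0/XOOX/..OX
[XOOX/O..X] X move#5: (1,1):+0/XOOX/OX.X*, (1,2):+0/XOOX/O.XX
[XOOX/OX.X] O move#6: (1,2):+0/XOOX/OXOX*
[XOOX/OXOX] end (terminal +0, X#7); searched ..O./...X to 6

X winning at [..O./...X]: False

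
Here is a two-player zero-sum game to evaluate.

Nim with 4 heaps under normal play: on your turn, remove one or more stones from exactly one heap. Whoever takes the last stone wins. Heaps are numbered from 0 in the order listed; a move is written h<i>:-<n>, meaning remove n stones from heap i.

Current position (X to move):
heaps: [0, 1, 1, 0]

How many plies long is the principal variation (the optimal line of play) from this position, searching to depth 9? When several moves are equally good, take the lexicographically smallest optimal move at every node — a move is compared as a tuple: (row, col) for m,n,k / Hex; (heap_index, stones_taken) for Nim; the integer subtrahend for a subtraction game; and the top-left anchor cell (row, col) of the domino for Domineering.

ply 1, X at (0,1,1,0) | h1:-1=-1→(0,0,1,0)*; h2:-1=-1→(0,1,0,0)
ply 2, O at (0,0,1,0) | h2:-1=+1→(0,0,0,0)*
ply 3: (0,0,0,0) is terminal -1 (X); from (0,1,1,0) depth 9

PV length from [(0,1,1,0)]: 2 plies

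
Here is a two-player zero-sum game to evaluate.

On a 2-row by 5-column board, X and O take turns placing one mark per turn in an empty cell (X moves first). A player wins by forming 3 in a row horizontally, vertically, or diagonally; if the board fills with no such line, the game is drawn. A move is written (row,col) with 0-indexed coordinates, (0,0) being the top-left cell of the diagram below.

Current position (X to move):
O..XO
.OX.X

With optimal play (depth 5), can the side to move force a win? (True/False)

X winning at [O..XO/.OX.X]: True

p1 X@[O..XO/.OX.X]: (0,1)[OX.XO/.OX.X]+1* (0,2)[O.XXO/.OX.X]+1 (1,0)[O..XO/XOX.X]+0 (1,3)[O..XO/.OXXX]+1
p2 O@[OX.XO/.OX.X]: (0,2)[OXOXO/.OX.X]-1* (1,0)[OX.XO/OOX.X]-1 (1,3)[OX.XO/.OXOX]-1
p3 X@[OXOXO/.OX.X]: (1,0)[OXOXO/XOX.X]+0 (1,3)[OXOXO/.OXXX]+1*
p4 O@[OXOXO/.OXXX] terminal -1; root [O..XO/.OX.X] d5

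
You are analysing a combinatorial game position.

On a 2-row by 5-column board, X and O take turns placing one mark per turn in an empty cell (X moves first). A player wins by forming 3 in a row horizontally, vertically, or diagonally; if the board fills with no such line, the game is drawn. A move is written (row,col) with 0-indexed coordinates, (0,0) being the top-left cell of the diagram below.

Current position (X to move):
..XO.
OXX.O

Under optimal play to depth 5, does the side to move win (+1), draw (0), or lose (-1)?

p1 X@[..XO./OXX.O]: (0,0)[X.XO./OXX.O]+1* (0,1)[.XXO./OXX.O]+1 (0,4)[..XOX/OXX.O]+0 (1,3)[..XO./OXXXO]+1
p2 O@[X.XO./OXX.O]: (0,1)[XOXO./OXX.O]-1* (0,4)[X.XOO/OXX.O]-1 (1,3)[X.XO./OXXOO]-1
p3 X@[XOXO./OXX.O]: (0,4)[XOXOX/OXX.O]+0 (1,3)[XOXO./OXXXO]+1*
p4 O@[XOXO./OXXXO] terminal -1; root [..XO./OXX.O] d5

value(..XO./OXX.O, X) = +1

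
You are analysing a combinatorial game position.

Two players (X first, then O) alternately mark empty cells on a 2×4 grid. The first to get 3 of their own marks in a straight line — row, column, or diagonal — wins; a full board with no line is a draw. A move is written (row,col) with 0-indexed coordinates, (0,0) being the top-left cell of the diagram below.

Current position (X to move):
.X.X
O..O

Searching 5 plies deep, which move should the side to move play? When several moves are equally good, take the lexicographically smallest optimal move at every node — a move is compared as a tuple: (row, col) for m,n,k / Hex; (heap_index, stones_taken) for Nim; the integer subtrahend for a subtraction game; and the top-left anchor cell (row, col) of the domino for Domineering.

[.X.X/O..O] X move#1: (0,0):+0/XX.X/O..O, (0,2):+1/.XXX/O..O*, (1,1):+0/.X.X/OX.O, (1,2):+0/.X.X/O.XO
[.XXX/O..O] end (terminal -1, O#2); searched .X.X/O..O to 5

X's best at [.X.X/O..O]: (0,2)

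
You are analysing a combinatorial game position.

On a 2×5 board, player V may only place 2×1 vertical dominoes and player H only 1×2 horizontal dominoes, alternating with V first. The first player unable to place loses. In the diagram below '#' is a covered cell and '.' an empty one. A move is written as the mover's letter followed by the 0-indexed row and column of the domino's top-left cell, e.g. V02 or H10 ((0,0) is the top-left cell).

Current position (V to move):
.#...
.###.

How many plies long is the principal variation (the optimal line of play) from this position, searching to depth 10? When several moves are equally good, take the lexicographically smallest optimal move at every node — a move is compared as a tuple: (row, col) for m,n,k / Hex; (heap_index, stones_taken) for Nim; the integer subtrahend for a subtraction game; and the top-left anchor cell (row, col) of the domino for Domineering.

PV length from [.#.../.###.]: 3 plies

ply 1, V at .#.../.###. | V00=-1→##.../####.; V04=+1→.#..#/.####*
ply 2, H at .#..#/.#### | H02=-1→.####/.####*
ply 3, V at .####/.#### | V00=+1→#####/#####*
ply 4: #####/##### is terminal -1 (H); from .#.../.###. depth 10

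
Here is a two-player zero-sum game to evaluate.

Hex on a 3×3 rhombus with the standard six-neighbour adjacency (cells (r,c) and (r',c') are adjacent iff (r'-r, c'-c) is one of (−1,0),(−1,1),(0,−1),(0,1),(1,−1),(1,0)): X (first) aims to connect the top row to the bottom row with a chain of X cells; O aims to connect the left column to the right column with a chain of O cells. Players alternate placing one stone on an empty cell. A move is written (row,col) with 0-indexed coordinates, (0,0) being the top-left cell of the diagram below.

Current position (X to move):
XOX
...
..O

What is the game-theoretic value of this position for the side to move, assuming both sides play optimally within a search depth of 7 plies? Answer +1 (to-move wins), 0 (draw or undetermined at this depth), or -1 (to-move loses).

value(XOX/.../..O, X) = +1

[XOX/.../..O] X move#1: (1,0):+1/XOX/X../..O*, (1,1):+1/XOX/.X./..O, (1,2):+1/XOX/..X/..O, (2,0):+1/XOX/.../X.O, (2,1):+1/XOX/.../.XO
[XOX/X../..O] O move#2: (1,1):-1/XOX/XO./..O*, (1,2):-1/XOX/X.O/..O, (2,0):-1/XOX/X../O.O, (2,1):-1/XOX/X../.OO
[XOX/XO./..O] X move#3: (1,2):+1/XOX/XOX/..O*, (2,0):+1/XOX/XO./X.O, (2,1):+1/XOX/XO./.XO
[XOX/XOX/..O] O move#4: (2,0):-1/XOX/XOX/O.O*, (2,1):-1/XOX/XOX/.OO
[XOX/XOX/O.O] X move#5: (2,1):+1/XOX/XOX/OXO*
[XOX/XOX/OXO] end (terminal -1, O#6); searched XOX/.../..O to 7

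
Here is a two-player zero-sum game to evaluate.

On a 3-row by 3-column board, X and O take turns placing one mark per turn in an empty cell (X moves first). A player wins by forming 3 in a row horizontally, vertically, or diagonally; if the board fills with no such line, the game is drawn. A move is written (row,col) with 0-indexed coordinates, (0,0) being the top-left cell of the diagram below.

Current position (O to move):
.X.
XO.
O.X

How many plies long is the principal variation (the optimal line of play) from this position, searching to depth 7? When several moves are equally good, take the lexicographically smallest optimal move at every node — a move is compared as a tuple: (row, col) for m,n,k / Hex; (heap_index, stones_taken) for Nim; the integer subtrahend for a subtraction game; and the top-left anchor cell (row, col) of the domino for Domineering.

p1 O@[.X./XO./O.X]: (0,0)[OX./XO./O.X]+0 (0,2)[.XO/XO./O.X]+1* (1,2)[.X./XOO/O.X]+0 (2,1)[.X./XO./OOX]-1
p2 X@[.XO/XO./O.X] terminal -1; root [.X./XO./O.X] d7

PV length from [.X./XO./O.X]: 1 ply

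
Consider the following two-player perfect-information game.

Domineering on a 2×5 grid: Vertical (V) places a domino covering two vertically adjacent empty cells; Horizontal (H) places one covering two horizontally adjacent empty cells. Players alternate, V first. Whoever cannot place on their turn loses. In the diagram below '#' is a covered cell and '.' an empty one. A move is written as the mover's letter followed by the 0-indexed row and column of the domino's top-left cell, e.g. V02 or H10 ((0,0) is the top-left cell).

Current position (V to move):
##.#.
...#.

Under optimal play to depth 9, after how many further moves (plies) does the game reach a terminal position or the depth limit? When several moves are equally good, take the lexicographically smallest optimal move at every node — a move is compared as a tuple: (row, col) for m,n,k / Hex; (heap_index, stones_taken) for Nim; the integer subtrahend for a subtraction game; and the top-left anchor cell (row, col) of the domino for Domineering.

ply 1, V at ##.#./...#. | V02=+1→####./..##.*; V04=-1→##.##/...##
ply 2, H at ####./..##. | H10=-1→####./####.*
ply 3, V at ####./####. | V04=+1→#####/#####*
ply 4: #####/##### is terminal -1 (H); from ##.#./...#. depth 9

PV length from [##.#./...#.]: 3 plies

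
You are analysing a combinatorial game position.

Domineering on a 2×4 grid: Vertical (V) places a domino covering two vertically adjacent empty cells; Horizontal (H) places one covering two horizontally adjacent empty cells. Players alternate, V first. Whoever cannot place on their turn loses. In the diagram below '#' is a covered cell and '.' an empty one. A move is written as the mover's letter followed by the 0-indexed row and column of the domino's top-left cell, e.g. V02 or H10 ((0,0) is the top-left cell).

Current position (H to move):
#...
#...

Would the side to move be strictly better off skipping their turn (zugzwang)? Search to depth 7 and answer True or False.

zugzwang(#.../#..., H) = False

p1 H@[#.../#...]: H01[###./#...]+1* H02[#.##/#...]+1 H11[#.../###.]+1 H12[#.../#.##]+1
p2 V@[###./#...]: V03[####/#..#]-1*
p3 H@[####/#..#]: H11[####/####]+1*
p4 V@[####/####] terminal -1; root [#.../#...] d7
suppose H passes — search the same position with V to move:
pass> p1 V@[#.../#...]: V01[##../##..]-1 V02[#.#./#.#.]+1* V03[#..#/#..#]-1
pass> p2 H@[#.#./#.#.] terminal -1; root [#.../#...] d7
for H: play +1, pass -1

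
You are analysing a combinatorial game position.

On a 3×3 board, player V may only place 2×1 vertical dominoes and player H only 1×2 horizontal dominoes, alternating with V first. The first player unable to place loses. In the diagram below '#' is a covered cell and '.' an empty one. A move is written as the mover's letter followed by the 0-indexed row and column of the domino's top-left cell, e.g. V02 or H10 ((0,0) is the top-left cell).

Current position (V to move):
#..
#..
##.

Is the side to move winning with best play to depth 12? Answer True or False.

V winning at [#../#../##.]: True

p1 V@[#../#../##.]: V01[##./##./##.]+1* V02[#.#/#.#/##.]+1 V12[#../#.#/###]-1
p2 H@[##./##./##.] terminal -1; root [#../#../##.] d12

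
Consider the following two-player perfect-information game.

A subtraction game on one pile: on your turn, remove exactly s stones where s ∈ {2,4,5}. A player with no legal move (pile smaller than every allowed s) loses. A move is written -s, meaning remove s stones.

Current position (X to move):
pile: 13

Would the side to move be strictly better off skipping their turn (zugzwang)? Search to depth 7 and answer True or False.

[13] X move#1: -2:-1/11, -4:-1/9, -5:+1/8*
[8] O move#2: -2:-1/6*, -4:-1/4, -5:-1/3
[6] X move#3: -2:-1/4, -4:-1/2, -5:+1/1*
[1] end (terminal -1, O#4); searched 13 to 7
if X skipped the turn, O would face:
~ [13] O move#1: -2:-1/11, -4:-1/9, -5:+1/8*
~ [8] X move#2: -2:-1/6*, -4:-1/4, -5:-1/3
~ [6] O move#3: -2:-1/4, -4:-1/2, -5:+1/1*
~ [1] end (terminal -1, X#4); searched 13 to 7
compare (X): move=+1 vs pass=-1

zugzwang(13, X) = False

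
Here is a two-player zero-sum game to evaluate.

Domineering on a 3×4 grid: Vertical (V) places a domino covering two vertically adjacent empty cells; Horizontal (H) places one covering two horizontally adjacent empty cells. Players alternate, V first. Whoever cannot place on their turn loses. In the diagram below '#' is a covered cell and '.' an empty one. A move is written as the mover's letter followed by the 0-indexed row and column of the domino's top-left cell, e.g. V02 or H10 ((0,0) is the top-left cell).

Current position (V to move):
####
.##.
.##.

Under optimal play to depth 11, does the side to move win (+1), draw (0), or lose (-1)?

value(####/.##./.##., V) = +1

[####/.##./.##.] V move#1: V10:+1/####/###./###.*, V13:+1/####/.###/.###
[####/###./###.] end (terminal -1, H#2); searched ####/.##./.##. to 11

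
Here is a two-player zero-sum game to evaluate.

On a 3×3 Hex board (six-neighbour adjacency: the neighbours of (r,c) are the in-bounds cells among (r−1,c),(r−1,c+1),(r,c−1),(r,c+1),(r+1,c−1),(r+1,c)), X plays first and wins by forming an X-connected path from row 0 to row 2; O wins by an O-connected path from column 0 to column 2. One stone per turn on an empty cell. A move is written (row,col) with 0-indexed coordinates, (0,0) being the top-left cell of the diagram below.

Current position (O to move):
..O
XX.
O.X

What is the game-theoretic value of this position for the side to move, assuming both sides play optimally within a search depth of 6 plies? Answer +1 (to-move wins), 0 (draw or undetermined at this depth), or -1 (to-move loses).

p1 O@[..O/XX./O.X]: (0,0)[O.O/XX./O.X]-1* (0,1)[.OO/XX./O.X]-1 (1,2)[..O/XXO/O.X]-1 (2,1)[..O/XX./OOX]-1
p2 X@[O.O/XX./O.X]: (0,1)[OXO/XX./O.X]+1* (1,2)[O.O/XXX/O.X]-1 (2,1)[O.O/XX./OXX]-1
p3 O@[OXO/XX./O.X]: (1,2)[OXO/XXO/O.X]-1* (2,1)[OXO/XX./OOX]-1
p4 X@[OXO/XXO/O.X]: (2,1)[OXO/XXO/OXX]+1*
p5 O@[OXO/XXO/OXX] terminal -1; root [..O/XX./O.X] d6

value(..O/XX./O.X, O) = -1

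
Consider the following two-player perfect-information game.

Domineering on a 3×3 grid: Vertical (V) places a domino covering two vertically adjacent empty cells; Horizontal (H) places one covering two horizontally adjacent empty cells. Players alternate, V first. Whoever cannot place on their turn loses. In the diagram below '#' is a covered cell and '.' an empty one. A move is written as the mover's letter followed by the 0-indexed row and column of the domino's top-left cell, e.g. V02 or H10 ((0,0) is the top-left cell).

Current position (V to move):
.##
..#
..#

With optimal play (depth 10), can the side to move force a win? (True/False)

ply 1, V at .##/..#/..# | V00=-1→###/#.#/..#; V10=+1→.##/#.#/#.#*; V11=+1→.##/.##/.##
ply 2: .##/#.#/#.# is terminal -1 (H); from .##/..#/..# depth 10

V winning at [.##/..#/..#]: True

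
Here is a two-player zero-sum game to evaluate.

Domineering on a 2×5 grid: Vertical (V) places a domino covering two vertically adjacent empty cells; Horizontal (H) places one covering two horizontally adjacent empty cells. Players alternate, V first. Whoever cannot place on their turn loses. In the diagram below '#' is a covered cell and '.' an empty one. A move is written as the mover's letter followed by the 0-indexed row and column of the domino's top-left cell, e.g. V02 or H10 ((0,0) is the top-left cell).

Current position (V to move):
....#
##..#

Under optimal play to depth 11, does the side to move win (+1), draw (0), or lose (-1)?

ply 1, V at ....#/##..# | V02=+1→..#.#/###.#*; V03=-1→...##/##.##
ply 2, H at ..#.#/###.# | H00=-1→###.#/###.#*
ply 3, V at ###.#/###.# | V03=+1→#####/#####*
ply 4: #####/##### is terminal -1 (H); from ....#/##..# depth 11

value(....#/##..#, V) = +1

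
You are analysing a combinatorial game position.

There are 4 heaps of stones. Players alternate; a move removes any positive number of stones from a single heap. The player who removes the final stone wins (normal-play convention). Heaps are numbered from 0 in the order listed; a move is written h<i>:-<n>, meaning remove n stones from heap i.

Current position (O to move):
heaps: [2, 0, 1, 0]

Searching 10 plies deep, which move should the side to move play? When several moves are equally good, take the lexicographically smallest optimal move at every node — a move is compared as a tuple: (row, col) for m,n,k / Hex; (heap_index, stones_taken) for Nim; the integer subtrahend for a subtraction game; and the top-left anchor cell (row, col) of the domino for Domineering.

O's best at [(2,0,1,0)]: h0:-1

p1 O@[(2,0,1,0)]: h0:-1[(1,0,1,0)]+1* h0:-2[(0,0,1,0)]-1 h2:-1[(2,0,0,0)]-1
p2 X@[(1,0,1,0)]: h0:-1[(0,0,1,0)]-1* h2:-1[(1,0,0,0)]-1
p3 O@[(0,0,1,0)]: h2:-1[(0,0,0,0)]+1*
p4 X@[(0,0,0,0)] terminal -1; root [(2,0,1,0)] d10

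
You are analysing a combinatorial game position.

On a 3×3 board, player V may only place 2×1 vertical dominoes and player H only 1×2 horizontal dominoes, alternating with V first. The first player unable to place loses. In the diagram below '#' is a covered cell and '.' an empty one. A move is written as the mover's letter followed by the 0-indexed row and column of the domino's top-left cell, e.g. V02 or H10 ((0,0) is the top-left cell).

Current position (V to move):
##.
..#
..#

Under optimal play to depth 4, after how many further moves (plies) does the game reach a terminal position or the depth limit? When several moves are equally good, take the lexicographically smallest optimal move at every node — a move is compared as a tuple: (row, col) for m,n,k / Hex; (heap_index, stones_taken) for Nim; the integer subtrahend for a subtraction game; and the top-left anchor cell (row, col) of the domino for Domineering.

PV length from [##./..#/..#]: 1 ply

p1 V@[##./..#/..#]: V10[##./#.#/#.#]+1* V11[##./.##/.##]+1
p2 H@[##./#.#/#.#] terminal -1; root [##./..#/..#] d4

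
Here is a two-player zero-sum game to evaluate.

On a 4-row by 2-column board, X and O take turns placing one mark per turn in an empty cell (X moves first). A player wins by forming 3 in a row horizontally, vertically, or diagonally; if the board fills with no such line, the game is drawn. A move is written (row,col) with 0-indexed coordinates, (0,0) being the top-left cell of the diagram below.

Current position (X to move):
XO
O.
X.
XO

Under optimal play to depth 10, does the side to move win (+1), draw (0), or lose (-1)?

[XO/O./X./XO] X move#1: (1,1):+0/XO/OX/X./XO*, (2,1):+0/XO/O./XX/XO
[XO/OX/X./XO] O move#2: (2,1):+0/XO/OX/XO/XO*
[XO/OX/XO/XO] end (terminal +0, X#3); searched XO/O./X./XO to 10

value(XO/O./X./XO, X) = 0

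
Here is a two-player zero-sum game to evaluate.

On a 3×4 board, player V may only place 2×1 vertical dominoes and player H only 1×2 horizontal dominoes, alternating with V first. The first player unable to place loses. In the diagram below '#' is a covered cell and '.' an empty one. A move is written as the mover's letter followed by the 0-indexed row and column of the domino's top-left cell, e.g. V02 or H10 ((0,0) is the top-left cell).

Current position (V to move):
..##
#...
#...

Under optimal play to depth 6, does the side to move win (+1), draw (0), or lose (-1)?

value(..##/#.../#..., V) = +1

p1 V@[..##/#.../#...]: V01[.###/##../#...]-1 V11[..##/##../##..]-1 V12[..##/#.#./#.#.]+1* V13[..##/#..#/#..#]-1
p2 H@[..##/#.#./#.#.]: H00[####/#.#./#.#.]-1*
p3 V@[####/#.#./#.#.]: V11[####/###./###.]+1* V13[####/#.##/#.##]+1
p4 H@[####/###./###.] terminal -1; root [..##/#.../#...] d6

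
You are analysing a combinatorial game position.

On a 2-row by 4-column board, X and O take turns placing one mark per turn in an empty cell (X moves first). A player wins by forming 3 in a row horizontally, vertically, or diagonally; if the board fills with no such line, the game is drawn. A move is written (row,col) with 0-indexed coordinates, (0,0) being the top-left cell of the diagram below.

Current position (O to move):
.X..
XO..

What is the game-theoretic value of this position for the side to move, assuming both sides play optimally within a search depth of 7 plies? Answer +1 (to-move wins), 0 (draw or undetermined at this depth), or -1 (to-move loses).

value(.X../XO.., O) = 0

p1 O@[.X../XO..]: (0,0)[OX../XO..]+0* (0,2)[.XO./XO..]+0 (0,3)[.X.O/XO..]+0 (1,2)[.X../XOO.]+0 (1,3)[.X../XO.O]+0
p2 X@[OX../XO..]: (0,2)[OXX./XO..]+0* (0,3)[OX.X/XO..]+0 (1,2)[OX../XOX.]+0 (1,3)[OX../XO.X]+0
p3 O@[OXX./XO..]: (0,3)[OXXO/XO..]+0* (1,2)[OXX./XOO.]-1 (1,3)[OXX./XO.O]-1
p4 X@[OXXO/XO..]: (1,2)[OXXO/XOX.]+0* (1,3)[OXXO/XO.X]+0
p5 O@[OXXO/XOX.]: (1,3)[OXXO/XOXO]+0*
p6 X@[OXXO/XOXO] terminal +0; root [.X../XO..] d7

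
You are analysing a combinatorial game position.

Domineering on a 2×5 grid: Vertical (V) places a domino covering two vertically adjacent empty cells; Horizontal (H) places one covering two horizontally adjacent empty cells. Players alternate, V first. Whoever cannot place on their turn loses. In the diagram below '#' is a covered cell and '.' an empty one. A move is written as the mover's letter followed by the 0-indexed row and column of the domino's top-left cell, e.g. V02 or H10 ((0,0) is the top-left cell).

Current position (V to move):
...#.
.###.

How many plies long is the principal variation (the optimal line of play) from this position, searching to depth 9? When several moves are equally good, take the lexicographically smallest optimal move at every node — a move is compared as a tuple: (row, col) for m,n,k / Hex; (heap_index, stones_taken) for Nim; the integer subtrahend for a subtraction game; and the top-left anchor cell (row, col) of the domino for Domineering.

p1 V@[...#./.###.]: V00[#..#./####.]+1* V04[...##/.####]-1
p2 H@[#..#./####.]: H01[####./####.]-1*
p3 V@[####./####.]: V04[#####/#####]+1*
p4 H@[#####/#####] terminal -1; root [...#./.###.] d9

PV length from [...#./.###.]: 3 plies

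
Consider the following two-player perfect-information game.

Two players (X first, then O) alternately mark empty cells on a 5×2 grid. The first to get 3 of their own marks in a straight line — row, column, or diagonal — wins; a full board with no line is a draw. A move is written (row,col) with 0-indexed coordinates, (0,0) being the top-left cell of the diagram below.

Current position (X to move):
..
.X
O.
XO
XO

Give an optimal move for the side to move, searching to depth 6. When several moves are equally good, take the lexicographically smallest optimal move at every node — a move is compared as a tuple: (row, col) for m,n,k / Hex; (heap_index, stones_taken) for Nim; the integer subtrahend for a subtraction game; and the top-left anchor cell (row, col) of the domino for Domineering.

p1 X@[../.X/O./XO/XO]: (0,0)[X./.X/O./XO/XO]-1 (0,1)[.X/.X/O./XO/XO]-1 (1,0)[../XX/O./XO/XO]-1 (2,1)[../.X/OX/XO/XO]+0*
p2 O@[../.X/OX/XO/XO]: (0,0)[O./.X/OX/XO/XO]-1 (0,1)[.O/.X/OX/XO/XO]+0* (1,0)[../OX/OX/XO/XO]-1
p3 X@[.O/.X/OX/XO/XO]: (0,0)[XO/.X/OX/XO/XO]+0* (1,0)[.O/XX/OX/XO/XO]+0
p4 O@[XO/.X/OX/XO/XO]: (1,0)[XO/OX/OX/XO/XO]+0*
p5 X@[XO/OX/OX/XO/XO] terminal +0; root [../.X/O./XO/XO] d6

X's best at [../.X/O./XO/XO]: (2,1)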